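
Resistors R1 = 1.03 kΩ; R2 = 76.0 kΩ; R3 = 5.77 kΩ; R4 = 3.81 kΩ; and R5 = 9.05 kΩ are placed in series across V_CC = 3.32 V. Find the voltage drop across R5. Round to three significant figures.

V ≈ 0.314 V

Series total: ΣR = 1.03 + 76.0 + 5.77 + 3.81 + 9.05 = 95.66 kΩ.
By the voltage-divider rule, V = 3.32 × 9.050/95.66 = 0.3141 V.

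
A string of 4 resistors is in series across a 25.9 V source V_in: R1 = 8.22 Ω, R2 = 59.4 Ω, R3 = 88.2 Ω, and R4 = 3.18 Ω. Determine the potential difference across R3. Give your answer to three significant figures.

V ≈ 14.4 V

Total series resistance ΣR = 8.22 + 59.4 + 88.2 + 3.18 = 159.0 Ω.
Voltage divider: V = V_in · (88.20 / 159.0) = 25.9 × 0.5547 = 14.37 V.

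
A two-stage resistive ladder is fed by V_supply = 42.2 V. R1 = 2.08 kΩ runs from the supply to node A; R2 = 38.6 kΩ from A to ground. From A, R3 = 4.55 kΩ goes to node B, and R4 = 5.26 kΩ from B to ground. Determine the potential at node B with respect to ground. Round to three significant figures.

Looking into the second stage from A: R3 + R4 = 9.810 kΩ appears in parallel with R2.
Effective lower resistance at A: R2 ‖ 9.810 = 7.822 kΩ.
First divider: V_A = V_supply · 7.822/(2.08 + 7.822) = 33.34 V.
Stage 2 is unloaded, so V_B = V_A · R4/(R3+R4) = 33.34 × 5.26/9.810 = 17.87 V.

V_B ≈ 17.9 V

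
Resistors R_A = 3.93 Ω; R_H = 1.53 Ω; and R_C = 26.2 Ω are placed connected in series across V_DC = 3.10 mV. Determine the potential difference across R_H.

V ≈ 0.150 mV

Total series resistance ΣR = 3.93 + 1.53 + 26.2 = 31.66 Ω.
Voltage divider: V = V_DC · (1.530 / 31.66) = 3.10 × 0.04833 = 0.1498 mV.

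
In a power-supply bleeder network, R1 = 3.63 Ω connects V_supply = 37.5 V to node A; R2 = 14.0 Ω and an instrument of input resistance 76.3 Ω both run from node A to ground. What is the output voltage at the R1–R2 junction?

The load sits in parallel with R2, giving an effective lower resistance R2' = R2·R_L/(R2+R_L) = 11.83 Ω.
Then V_out = V_supply · R2'/(R1 + R2') = 37.5 × 11.83/15.46 = 28.69 V.
(Unloaded it would be 29.8 V; the load pulls it down.)

V_out ≈ 28.7 V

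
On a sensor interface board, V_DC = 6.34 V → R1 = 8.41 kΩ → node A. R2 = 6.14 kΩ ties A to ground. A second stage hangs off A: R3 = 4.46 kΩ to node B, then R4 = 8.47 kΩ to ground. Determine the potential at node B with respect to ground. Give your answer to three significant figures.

Looking into the second stage from A: R3 + R4 = 12.93 kΩ appears in parallel with R2.
Effective lower resistance at A: R2 ‖ 12.93 = 4.163 kΩ.
First divider: V_A = V_DC · 4.163/(8.41 + 4.163) = 2.099 V.
Then the unloaded second divider: V_B = V_A × R4/(R3+R4) = 2.099 × 0.6551 = 1.375 V.

V_B ≈ 1.38 V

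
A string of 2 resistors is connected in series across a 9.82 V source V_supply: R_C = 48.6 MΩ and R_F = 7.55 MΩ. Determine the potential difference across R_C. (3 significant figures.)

V ≈ 8.50 V

Total series resistance ΣR = 48.6 + 7.55 = 56.15 MΩ.
Voltage divider: V = V_supply · (48.60 / 56.15) = 9.82 × 0.8655 = 8.500 V.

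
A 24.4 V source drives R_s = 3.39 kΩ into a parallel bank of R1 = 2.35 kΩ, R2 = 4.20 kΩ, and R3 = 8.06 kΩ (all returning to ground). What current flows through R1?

I ≈ 2.83 mA

Combine the parallel branches: R_p = (1/2.35 + 1/4.20 + 1/8.06)⁻¹ = 1.270 kΩ.
V_A = 24.4 × 1.270/4.660 = 6.648 V.
I(R1) = V_A / R1 = 6.648/2.35 = 2.829 mA.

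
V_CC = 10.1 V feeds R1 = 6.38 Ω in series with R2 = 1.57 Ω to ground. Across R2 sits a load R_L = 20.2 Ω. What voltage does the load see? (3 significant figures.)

V_out ≈ 1.88 V

The load sits in parallel with R2, giving an effective lower resistance R2' = R2·R_L/(R2+R_L) = 1.457 Ω.
Voltage divider with the loaded lower leg: V_out = 10.1 × 1.457/(6.38 + 1.457) = 10.1 × 0.1859 = 1.877 V.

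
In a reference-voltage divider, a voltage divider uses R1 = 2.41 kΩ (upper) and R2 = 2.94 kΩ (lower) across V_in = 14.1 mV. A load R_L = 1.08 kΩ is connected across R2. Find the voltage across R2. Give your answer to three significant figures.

V_out ≈ 3.48 mV

First combine the lower leg with the load: R2 ‖ R_L = 0.7899 kΩ.
Voltage divider with the loaded lower leg: V_out = 14.1 × 0.7899/(2.41 + 0.7899) = 14.1 × 0.2468 = 3.480 mV.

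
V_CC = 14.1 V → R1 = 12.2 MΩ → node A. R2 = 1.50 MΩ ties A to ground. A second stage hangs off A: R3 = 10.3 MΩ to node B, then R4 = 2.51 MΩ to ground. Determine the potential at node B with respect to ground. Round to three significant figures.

V_B ≈ 0.274 V

The second stage (R3 + R4 = 12.81 MΩ) loads node A in parallel with R2.
Effective lower resistance at A: R2 ‖ 12.81 = 1.343 MΩ.
So V_A = 14.1 × 0.09915 = 1.398 V.
V_B = V_A × 0.1959 = 0.2739 V.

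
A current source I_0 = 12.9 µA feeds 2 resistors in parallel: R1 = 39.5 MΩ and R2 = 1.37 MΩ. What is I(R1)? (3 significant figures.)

For two parallel branches, I_k = I_0 · (other R)/(sum of R).
So I = 12.9 × 1.37/40.87 = 0.4324 µA.

I ≈ 0.432 µA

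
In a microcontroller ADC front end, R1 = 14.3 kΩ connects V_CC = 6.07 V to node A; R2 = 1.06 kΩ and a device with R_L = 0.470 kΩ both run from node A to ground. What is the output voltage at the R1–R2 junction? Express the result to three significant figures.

First combine the lower leg with the load: R2 ‖ R_L = 0.3256 kΩ.
Now apply the divider: V_out = 6.07 × 0.02226 = 0.1351 V.
(Unloaded it would be 0.419 V; the load pulls it down.)

V_out ≈ 0.135 V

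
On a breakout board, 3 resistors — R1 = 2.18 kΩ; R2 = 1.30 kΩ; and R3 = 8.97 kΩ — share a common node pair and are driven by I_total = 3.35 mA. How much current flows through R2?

I ≈ 1.92 mA

Total conductance ΣG = 1/2.18 + 1/1.30 + 1/8.97 = 1.339 (units of 1/kΩ).
R2 takes the fraction G_k/ΣG = 0.7692/1.339 = 0.5743, so I = 3.35 × 0.5743 = 1.924 mA.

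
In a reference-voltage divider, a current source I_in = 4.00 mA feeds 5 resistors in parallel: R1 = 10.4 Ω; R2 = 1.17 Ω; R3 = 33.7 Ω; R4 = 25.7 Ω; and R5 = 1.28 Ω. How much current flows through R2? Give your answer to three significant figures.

I ≈ 1.90 mA

Total conductance ΣG = 1/10.4 + 1/1.17 + 1/33.7 + 1/25.7 + 1/1.28 = 1.801 (units of 1/Ω).
By the current-divider rule, I = I_in · G_k/ΣG = 4.00 × 0.4747 = 1.899 mA.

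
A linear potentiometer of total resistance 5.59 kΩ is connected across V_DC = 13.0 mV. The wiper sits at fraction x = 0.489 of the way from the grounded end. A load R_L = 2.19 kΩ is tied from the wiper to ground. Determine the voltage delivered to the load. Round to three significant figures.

V_out ≈ 3.88 mV

The pot divides into 2.856 kΩ above the wiper and 2.734 kΩ below.
R_L loads the lower segment: effective lower R = 1.216 kΩ.
Then V_out = V_DC · 1.216/(2.856 + 1.216) = 3.881 mV.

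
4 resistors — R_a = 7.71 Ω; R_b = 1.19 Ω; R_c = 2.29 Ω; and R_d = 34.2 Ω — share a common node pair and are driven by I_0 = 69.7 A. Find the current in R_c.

ΣG = 1/7.71 + 1/1.19 + 1/2.29 + 1/34.2 = 1.436.
R_c takes the fraction G_k/ΣG = 0.4367/1.436 = 0.3041, so I = 69.7 × 0.3041 = 21.20 A.

I ≈ 21.2 A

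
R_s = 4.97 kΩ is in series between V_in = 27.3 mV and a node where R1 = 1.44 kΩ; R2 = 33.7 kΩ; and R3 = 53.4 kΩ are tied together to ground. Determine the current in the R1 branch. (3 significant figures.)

Equivalent of the parallel group: R_p = 1.346 kΩ.
V_A by voltage divider: V_A = 27.3 × 1.346/(4.97 + 1.346) = 5.818 mV.
Branch current I = V_A/R1 = 5.818/1.44 = 4.041 µA.

I ≈ 4.04 µA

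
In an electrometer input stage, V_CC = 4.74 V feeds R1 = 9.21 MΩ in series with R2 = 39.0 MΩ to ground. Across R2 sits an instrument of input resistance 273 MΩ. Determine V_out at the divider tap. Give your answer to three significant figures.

V_out ≈ 3.73 V

R2 ‖ R_L = (39.0 × 273)/(39.0 + 273) = 34.12 MΩ.
Then V_out = V_CC · R2'/(R1 + R2') = 4.74 × 34.12/43.34 = 3.733 V.
(Unloaded it would be 3.83 V; the load pulls it down.)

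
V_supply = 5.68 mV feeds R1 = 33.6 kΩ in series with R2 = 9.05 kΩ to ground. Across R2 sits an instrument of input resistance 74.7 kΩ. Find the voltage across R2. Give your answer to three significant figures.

V_out ≈ 1.10 mV

The load sits in parallel with R2, giving an effective lower resistance R2' = R2·R_L/(R2+R_L) = 8.072 kΩ.
Then V_out = V_supply · R2'/(R1 + R2') = 5.68 × 8.072/41.67 = 1.100 mV.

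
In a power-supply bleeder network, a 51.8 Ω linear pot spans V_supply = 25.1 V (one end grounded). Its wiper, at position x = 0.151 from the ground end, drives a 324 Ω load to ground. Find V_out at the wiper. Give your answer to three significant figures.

V_out ≈ 3.71 V

The pot divides into 43.98 Ω above the wiper and 7.822 Ω below.
R_L loads the lower segment: effective lower R = 7.637 Ω.
V_out = 25.1 × 7.637/(43.98 + 7.637) = 3.714 V.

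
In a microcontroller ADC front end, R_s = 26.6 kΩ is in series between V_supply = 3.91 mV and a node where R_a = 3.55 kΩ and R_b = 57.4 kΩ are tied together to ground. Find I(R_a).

Combine the parallel branches: R_p = (1/3.55 + 1/57.4)⁻¹ = 3.343 kΩ.
V_A by voltage divider: V_A = 3.91 × 3.343/(26.6 + 3.343) = 0.4366 mV.
Branch current I = V_A/R_a = 0.4366/3.55 = 0.1230 µA.
(Check via current divider: I_total = 0.1306 µA; share G_k/ΣG = 0.9418 → same result.)

I ≈ 0.123 µA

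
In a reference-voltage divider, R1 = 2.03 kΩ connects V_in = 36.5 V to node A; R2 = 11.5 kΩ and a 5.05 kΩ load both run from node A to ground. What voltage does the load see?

V_out ≈ 23.1 V

R2 ‖ R_L = (11.5 × 5.05)/(11.5 + 5.05) = 3.509 kΩ.
Now apply the divider: V_out = 36.5 × 0.6335 = 23.12 V.
(Unloaded it would be 31.0 V; the load pulls it down.)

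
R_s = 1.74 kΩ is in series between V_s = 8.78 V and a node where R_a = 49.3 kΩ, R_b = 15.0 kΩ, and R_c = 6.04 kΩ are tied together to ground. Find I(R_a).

Combine the parallel branches: R_p = (1/49.3 + 1/15.0 + 1/6.04)⁻¹ = 3.960 kΩ.
V_A by voltage divider: V_A = 8.78 × 3.960/(1.74 + 3.960) = 6.100 V.
Branch current I = V_A/R_a = 6.100/49.3 = 0.1237 mA.

I ≈ 0.124 mA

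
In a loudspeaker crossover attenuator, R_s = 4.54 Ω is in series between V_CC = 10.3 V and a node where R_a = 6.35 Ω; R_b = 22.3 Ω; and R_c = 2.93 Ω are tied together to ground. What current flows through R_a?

I ≈ 0.468 A

Equivalent of the parallel group: R_p = 1.840 Ω.
V_A by voltage divider: V_A = 10.3 × 1.840/(4.54 + 1.840) = 2.970 V.
I(R_a) = V_A / R_a = 2.970/6.35 = 0.4677 A.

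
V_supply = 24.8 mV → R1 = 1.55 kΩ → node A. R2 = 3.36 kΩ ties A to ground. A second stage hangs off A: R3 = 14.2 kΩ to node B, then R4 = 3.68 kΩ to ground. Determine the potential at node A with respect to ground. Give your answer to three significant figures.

The second stage (R3 + R4 = 17.88 kΩ) loads node A in parallel with R2.
Effective lower resistance at A: R2 ‖ 17.88 = 2.828 kΩ.
V_A = 24.8 × 2.828/(1.55 + 2.828) = 16.02 mV.

V_A ≈ 16.0 mV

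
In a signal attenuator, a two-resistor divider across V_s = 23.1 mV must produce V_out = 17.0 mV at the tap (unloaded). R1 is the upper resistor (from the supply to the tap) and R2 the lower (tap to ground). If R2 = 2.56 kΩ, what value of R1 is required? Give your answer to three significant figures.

The divider ratio is R2/(R1+R2) = 17.0/23.1 = 0.7359.
So R1 = R2 · (V_s/V_out − 1) = 2.56 × (23.1/17.0 − 1) = 2.56 × 0.3588 = 0.9186 kΩ.

R1 ≈ 0.919 kΩ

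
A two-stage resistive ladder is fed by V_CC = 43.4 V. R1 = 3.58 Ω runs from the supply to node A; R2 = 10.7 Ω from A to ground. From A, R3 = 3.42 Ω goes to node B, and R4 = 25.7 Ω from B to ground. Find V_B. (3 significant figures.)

V_B ≈ 26.3 V

Node A sees R2 in parallel with the series input of stage 2, R3 + R4 = 29.12 Ω.
Effective lower resistance at A: R2 ‖ 29.12 = 7.825 Ω.
So V_A = 43.4 × 0.6861 = 29.78 V.
V_B = V_A × 0.8826 = 26.28 V.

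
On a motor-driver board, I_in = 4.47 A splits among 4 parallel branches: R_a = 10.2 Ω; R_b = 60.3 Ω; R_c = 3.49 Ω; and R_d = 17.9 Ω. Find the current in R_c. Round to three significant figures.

I ≈ 2.80 A

Conductances: ΣG = 1/10.2 + 1/60.3 + 1/3.49 + 1/17.9 = 0.4570 (1/Ω).
R_c takes the fraction G_k/ΣG = 0.2865/0.4570 = 0.6270, so I = 4.47 × 0.6270 = 2.802 A.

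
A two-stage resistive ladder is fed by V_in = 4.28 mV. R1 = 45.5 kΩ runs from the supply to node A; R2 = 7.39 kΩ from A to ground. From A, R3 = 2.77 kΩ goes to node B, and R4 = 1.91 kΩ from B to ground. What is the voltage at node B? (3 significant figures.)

V_B ≈ 0.103 mV

Looking into the second stage from A: R3 + R4 = 4.680 kΩ appears in parallel with R2.
R2 ‖ (R3+R4) = 2.865 kΩ.
First divider: V_A = V_in · 2.865/(45.5 + 2.865) = 0.2536 mV.
V_B = V_A × 0.4081 = 0.1035 mV.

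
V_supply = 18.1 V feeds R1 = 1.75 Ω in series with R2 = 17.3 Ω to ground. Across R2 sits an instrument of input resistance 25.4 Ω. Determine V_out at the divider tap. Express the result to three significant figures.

V_out ≈ 15.5 V

First combine the lower leg with the load: R2 ‖ R_L = 10.29 Ω.
Voltage divider with the loaded lower leg: V_out = 18.1 × 10.29/(1.75 + 10.29) = 18.1 × 0.8547 = 15.47 V.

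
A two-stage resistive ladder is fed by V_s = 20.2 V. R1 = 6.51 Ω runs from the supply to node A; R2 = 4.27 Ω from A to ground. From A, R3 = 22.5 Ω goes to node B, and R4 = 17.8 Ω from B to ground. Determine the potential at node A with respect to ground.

V_A ≈ 7.52 V

Node A sees R2 in parallel with the series input of stage 2, R3 + R4 = 40.30 Ω.
R2 ‖ (R3+R4) = 3.861 Ω.
First divider: V_A = V_s · 3.861/(6.51 + 3.861) = 7.520 V.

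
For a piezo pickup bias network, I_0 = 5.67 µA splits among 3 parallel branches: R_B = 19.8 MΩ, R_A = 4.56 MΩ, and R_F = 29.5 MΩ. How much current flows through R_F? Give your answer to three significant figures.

I ≈ 0.633 µA

Conductances: ΣG = 1/19.8 + 1/4.56 + 1/29.5 = 0.3037 (1/MΩ).
By the current-divider rule, I = I_0 · G_k/ΣG = 5.67 × 0.1116 = 0.6329 µA.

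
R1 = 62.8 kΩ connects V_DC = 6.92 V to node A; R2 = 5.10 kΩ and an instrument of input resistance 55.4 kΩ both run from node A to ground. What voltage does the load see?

V_out ≈ 0.479 V

First combine the lower leg with the load: R2 ‖ R_L = 4.670 kΩ.
Now apply the divider: V_out = 6.92 × 0.06922 = 0.4790 V.
(Unloaded it would be 0.520 V; the load pulls it down.)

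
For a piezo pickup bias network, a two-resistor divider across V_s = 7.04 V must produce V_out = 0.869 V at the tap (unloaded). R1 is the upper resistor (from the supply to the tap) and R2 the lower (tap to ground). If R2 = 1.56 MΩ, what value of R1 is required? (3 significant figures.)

Required fraction k = V_out/V_s = 0.1234.
So R1 = R2 · (V_s/V_out − 1) = 1.56 × (7.04/0.869 − 1) = 1.56 × 7.101 = 11.08 MΩ.

R1 ≈ 11.1 MΩ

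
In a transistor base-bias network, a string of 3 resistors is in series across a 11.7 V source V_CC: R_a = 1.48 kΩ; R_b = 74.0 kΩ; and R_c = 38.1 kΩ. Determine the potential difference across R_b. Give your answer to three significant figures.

ΣR = 1.48 + 74.0 + 38.1 = 113.6 kΩ.
V = V_CC · R/ΣR = 11.7 × 0.6515 = 7.623 V.

V ≈ 7.62 V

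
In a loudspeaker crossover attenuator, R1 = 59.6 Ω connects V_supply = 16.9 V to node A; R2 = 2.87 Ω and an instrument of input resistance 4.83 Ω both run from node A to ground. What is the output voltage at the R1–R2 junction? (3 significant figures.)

V_out ≈ 0.496 V

The load sits in parallel with R2, giving an effective lower resistance R2' = R2·R_L/(R2+R_L) = 1.800 Ω.
Then V_out = V_supply · R2'/(R1 + R2') = 16.9 × 1.800/61.40 = 0.4955 V.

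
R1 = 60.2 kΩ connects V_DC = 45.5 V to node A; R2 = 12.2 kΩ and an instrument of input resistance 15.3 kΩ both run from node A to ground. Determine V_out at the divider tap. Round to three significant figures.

V_out ≈ 4.61 V

R2 ‖ R_L = (12.2 × 15.3)/(12.2 + 15.3) = 6.788 kΩ.
Now apply the divider: V_out = 45.5 × 0.1013 = 4.610 V.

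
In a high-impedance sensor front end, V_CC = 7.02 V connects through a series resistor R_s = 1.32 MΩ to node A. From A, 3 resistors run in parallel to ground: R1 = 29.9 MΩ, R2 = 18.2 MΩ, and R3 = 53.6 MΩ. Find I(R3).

I ≈ 0.115 µA

Parallel bank: R_p = 1/(1/29.9 + 1/18.2 + 1/53.6) = 9.342 MΩ.
Node voltage V_A = V_CC · R_p/(R_s + R_p) = 7.02 × 0.8762 = 6.151 V.
Branch current I = V_A/R3 = 6.151/53.6 = 0.1148 µA.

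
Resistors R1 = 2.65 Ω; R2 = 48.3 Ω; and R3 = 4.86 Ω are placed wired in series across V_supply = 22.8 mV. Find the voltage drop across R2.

Total series resistance ΣR = 2.65 + 48.3 + 4.86 = 55.81 Ω.
Voltage divider: V = V_supply · (48.30 / 55.81) = 22.8 × 0.8654 = 19.73 mV.

V ≈ 19.7 mV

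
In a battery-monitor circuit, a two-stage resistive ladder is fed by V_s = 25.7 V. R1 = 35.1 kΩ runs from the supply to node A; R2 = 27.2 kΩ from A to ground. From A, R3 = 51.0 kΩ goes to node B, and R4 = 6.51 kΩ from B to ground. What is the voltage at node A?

Looking into the second stage from A: R3 + R4 = 57.51 kΩ appears in parallel with R2.
Effective lower resistance at A: R2 ‖ 57.51 = 18.47 kΩ.
First divider: V_A = V_s · 18.47/(35.1 + 18.47) = 8.860 V.

V_A ≈ 8.86 V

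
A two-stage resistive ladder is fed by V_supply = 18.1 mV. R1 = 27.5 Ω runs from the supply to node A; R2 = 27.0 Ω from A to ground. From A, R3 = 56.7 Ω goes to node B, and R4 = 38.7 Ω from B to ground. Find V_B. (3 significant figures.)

V_B ≈ 3.18 mV

Node A sees R2 in parallel with the series input of stage 2, R3 + R4 = 95.40 Ω.
R2 ‖ (R3+R4) = 21.04 Ω.
So V_A = 18.1 × 0.4335 = 7.846 mV.
V_B = V_A × 0.4057 = 3.183 mV.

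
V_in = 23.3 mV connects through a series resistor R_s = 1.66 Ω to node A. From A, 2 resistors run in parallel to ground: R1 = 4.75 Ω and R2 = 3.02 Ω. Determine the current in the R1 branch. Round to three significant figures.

I ≈ 2.58 mA

Equivalent of the parallel group: R_p = 1.846 Ω.
V_A by voltage divider: V_A = 23.3 × 1.846/(1.66 + 1.846) = 12.27 mV.
I(R1) = V_A / R1 = 12.27/4.75 = 2.583 mA.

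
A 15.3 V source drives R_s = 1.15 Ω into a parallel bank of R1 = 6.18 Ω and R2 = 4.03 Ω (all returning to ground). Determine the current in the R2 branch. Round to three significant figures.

I ≈ 2.58 A

Equivalent of the parallel group: R_p = 2.439 Ω.
Node voltage V_A = V_CC · R_p/(R_s + R_p) = 15.3 × 0.6796 = 10.40 V.
I(R2) = V_A / R2 = 10.40/4.03 = 2.580 A.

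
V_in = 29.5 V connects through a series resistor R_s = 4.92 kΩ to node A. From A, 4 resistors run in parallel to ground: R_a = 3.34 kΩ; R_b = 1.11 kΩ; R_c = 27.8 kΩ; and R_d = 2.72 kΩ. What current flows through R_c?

I ≈ 0.119 mA

Combine the parallel branches: R_p = (1/3.34 + 1/1.11 + 1/27.8 + 1/2.72)⁻¹ = 0.6235 kΩ.
V_A = 29.5 × 0.6235/5.543 = 3.318 V.
Branch current I = V_A/R_c = 3.318/27.8 = 0.1193 mA.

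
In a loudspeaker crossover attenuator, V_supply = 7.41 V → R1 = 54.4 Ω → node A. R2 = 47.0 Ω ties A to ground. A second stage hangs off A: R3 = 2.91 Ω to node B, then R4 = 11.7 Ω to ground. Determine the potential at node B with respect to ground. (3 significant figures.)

V_B ≈ 1.01 V

Looking into the second stage from A: R3 + R4 = 14.61 Ω appears in parallel with R2.
R2 ‖ (R3+R4) = 11.15 Ω.
So V_A = 7.41 × 0.1700 = 1.260 V.
Then the unloaded second divider: V_B = V_A × R4/(R3+R4) = 1.260 × 0.8008 = 1.009 V.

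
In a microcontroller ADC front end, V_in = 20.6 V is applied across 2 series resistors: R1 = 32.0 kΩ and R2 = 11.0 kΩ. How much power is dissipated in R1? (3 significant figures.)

P ≈ 7.34 mW

ΣR = 43.00 kΩ → I = 20.6/43.00 = 0.4791 mA.
P = I²R = 0.2295 × 32.0 = 7.344 mW.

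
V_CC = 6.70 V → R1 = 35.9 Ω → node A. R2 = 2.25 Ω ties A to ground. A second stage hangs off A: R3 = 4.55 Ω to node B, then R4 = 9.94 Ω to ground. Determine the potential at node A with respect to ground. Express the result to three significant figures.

V_A ≈ 0.345 V

The second stage (R3 + R4 = 14.49 Ω) loads node A in parallel with R2.
Effective lower resistance at A: R2 ‖ 14.49 = 1.948 Ω.
V_A = 6.70 × 1.948/(35.9 + 1.948) = 0.3448 V.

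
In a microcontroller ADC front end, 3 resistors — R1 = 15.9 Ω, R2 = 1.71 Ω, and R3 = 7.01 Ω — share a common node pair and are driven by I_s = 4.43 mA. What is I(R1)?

I ≈ 0.353 mA

Conductances: ΣG = 1/15.9 + 1/1.71 + 1/7.01 = 0.7903 (1/Ω).
Current divider: I(R1) = I_s · G_k/ΣG = 4.43 × (0.06289/0.7903) = 4.43 × 0.07958 = 0.3525 mA.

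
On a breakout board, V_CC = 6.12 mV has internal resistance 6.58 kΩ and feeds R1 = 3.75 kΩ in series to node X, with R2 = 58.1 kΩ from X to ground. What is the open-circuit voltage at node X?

V_th ≈ 5.20 mV

R1' = 6.58 + 3.75 = 10.33 kΩ (source resistance + R1).
Open-circuit (no load on X): V_th = V_CC · R2/(R1' + R2) = 6.12 × 58.1/(10.33 + 58.1) = 5.196 mV.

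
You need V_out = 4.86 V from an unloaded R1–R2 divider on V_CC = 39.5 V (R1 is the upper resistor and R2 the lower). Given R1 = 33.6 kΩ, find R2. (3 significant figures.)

R2 ≈ 4.71 kΩ

Required fraction k = V_out/V_CC = 0.1230.
So R2 = R1 · V_out/(V_CC − V_out) = 33.6 × 4.86/(39.5 − 4.86) = 33.6 × 0.1403 = 4.714 kΩ.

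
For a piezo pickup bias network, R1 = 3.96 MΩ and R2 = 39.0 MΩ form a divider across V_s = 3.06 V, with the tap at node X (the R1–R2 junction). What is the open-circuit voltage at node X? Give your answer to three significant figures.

V_th ≈ 2.78 V

V_th is the unloaded tap voltage: V_s · R2/(R1+R2) = 3.06 × 0.9078 = 2.778 V.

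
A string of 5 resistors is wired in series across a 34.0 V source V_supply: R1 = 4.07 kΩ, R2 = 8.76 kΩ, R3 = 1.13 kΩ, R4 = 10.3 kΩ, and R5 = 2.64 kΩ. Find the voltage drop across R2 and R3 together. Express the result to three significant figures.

V ≈ 12.5 V

Series total: ΣR = 4.07 + 8.76 + 1.13 + 10.3 + 2.64 = 26.90 kΩ.
R_{R2..R3} = 8.76 + 1.13 = 9.890 kΩ.
By the voltage-divider rule, V = 34.0 × 9.890/26.90 = 12.50 V.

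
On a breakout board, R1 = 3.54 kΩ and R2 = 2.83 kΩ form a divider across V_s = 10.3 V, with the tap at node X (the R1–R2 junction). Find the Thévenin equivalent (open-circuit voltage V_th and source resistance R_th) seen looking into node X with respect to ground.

V_th ≈ 4.58 V, R_th ≈ 1.57 kΩ

Open-circuit (no load on X): V_th = V_s · R2/(R1 + R2) = 10.3 × 2.83/(3.540 + 2.83) = 4.576 V.
Zeroing V_s shorts the top of R1 to ground, so R_th = R1 ‖ R2 = 1.573 kΩ.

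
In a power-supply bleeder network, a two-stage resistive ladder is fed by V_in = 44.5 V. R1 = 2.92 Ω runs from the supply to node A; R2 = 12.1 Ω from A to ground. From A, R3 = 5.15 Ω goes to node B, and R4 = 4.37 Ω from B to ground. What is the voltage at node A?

Looking into the second stage from A: R3 + R4 = 9.520 Ω appears in parallel with R2.
Effective lower resistance at A: R2 ‖ 9.520 = 5.328 Ω.
First divider: V_A = V_in · 5.328/(2.92 + 5.328) = 28.75 V.

V_A ≈ 28.7 V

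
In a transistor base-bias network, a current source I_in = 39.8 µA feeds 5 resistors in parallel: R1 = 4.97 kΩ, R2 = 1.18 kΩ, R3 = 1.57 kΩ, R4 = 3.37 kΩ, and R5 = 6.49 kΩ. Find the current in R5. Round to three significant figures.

I ≈ 2.87 µA

ΣG = 1/4.97 + 1/1.18 + 1/1.57 + 1/3.37 + 1/6.49 = 2.136.
R5 takes the fraction G_k/ΣG = 0.1541/2.136 = 0.07212, so I = 39.8 × 0.07212 = 2.870 µA.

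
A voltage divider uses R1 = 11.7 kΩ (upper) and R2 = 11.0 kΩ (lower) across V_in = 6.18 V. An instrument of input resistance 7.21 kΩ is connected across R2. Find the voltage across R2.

V_out ≈ 1.68 V

First combine the lower leg with the load: R2 ‖ R_L = 4.355 kΩ.
Now apply the divider: V_out = 6.18 × 0.2713 = 1.676 V.
(Unloaded it would be 2.99 V; the load pulls it down.)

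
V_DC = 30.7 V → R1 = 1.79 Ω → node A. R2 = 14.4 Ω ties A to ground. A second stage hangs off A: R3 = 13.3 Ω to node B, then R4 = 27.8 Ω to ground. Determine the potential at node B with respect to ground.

Node A sees R2 in parallel with the series input of stage 2, R3 + R4 = 41.10 Ω.
R2 ‖ (R3+R4) = 10.66 Ω.
V_A = 30.7 × 10.66/(1.79 + 10.66) = 26.29 V.
Then the unloaded second divider: V_B = V_A × R4/(R3+R4) = 26.29 × 0.6764 = 17.78 V.

V_B ≈ 17.8 V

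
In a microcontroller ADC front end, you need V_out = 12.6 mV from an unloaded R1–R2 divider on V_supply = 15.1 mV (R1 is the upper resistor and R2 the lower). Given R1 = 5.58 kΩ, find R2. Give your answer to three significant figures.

Required fraction k = V_out/V_supply = 0.8344.
R2 = R1 · 0.8344/(1 − 0.8344) = 28.12 kΩ.

R2 ≈ 28.1 kΩ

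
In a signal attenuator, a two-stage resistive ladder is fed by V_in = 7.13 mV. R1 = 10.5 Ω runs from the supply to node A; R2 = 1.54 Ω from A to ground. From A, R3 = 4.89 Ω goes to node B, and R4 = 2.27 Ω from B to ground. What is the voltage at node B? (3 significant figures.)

The second stage (R3 + R4 = 7.160 Ω) loads node A in parallel with R2.
R2 ‖ (R3+R4) = 1.267 Ω.
First divider: V_A = V_in · 1.267/(10.5 + 1.267) = 0.7679 mV.
Stage 2 is unloaded, so V_B = V_A · R4/(R3+R4) = 0.7679 × 2.27/7.160 = 0.2435 mV.

V_B ≈ 0.243 mV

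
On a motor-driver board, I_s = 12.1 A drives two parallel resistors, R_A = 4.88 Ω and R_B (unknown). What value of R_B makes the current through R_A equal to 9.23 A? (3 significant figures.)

Two-branch current divider: I_A = I_s · R_B/(R_A + R_B).
With f = 0.7628, R_B = R_A · f/(1−f) = 4.88 × 3.216 = 15.69 Ω.

R_B ≈ 15.7 Ω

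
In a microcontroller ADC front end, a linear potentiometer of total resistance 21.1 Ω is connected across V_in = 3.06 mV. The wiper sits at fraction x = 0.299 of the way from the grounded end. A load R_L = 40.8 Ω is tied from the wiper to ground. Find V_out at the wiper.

Lower segment x·R_p = 6.309 Ω; upper segment (1−x)·R_p = 14.79 Ω.
Lower segment in parallel with the load: 6.309 ‖ 40.8 = 5.464 Ω.
Loaded-divider output: V_out = 3.06 × 0.2698 = 0.8255 mV.

V_out ≈ 0.825 mV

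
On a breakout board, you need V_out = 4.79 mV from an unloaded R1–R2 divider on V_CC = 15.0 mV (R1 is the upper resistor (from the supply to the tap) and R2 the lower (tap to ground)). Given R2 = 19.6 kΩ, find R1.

R1 ≈ 41.8 kΩ

The divider ratio is R2/(R1+R2) = 4.79/15.0 = 0.3193.
Rearranging, R1 = R2·(1−k)/k = 19.6 × 2.132 = 41.78 kΩ.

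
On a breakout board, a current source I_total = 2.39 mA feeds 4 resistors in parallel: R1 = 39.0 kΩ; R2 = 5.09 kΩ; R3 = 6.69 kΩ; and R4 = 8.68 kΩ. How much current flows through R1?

I ≈ 0.126 mA

Conductances: ΣG = 1/39.0 + 1/5.09 + 1/6.69 + 1/8.68 = 0.4868 (1/kΩ).
R1 takes the fraction G_k/ΣG = 0.02564/0.4868 = 0.05267, so I = 2.39 × 0.05267 = 0.1259 mA.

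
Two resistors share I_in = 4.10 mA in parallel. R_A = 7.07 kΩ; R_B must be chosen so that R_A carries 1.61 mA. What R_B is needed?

Two-branch current divider: I_A = I_in · R_B/(R_A + R_B).
1.61/4.10 = R_B/(R_A + R_B) → R_B = R_A · (0.3927)/(1 − 0.3927) = 7.07 × 0.6466 = 4.571 kΩ.

R_B ≈ 4.57 kΩ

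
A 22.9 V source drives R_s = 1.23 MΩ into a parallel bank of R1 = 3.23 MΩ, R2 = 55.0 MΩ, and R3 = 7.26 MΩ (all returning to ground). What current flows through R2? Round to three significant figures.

Combine the parallel branches: R_p = (1/3.23 + 1/55.0 + 1/7.26)⁻¹ = 2.148 MΩ.
V_A = 22.9 × 2.148/3.378 = 14.56 V.
I(R2) = V_A / R2 = 14.56/55.0 = 0.2648 µA.
(Check via current divider: I_total = 6.779 µA; share G_k/ΣG = 0.03906 → same result.)

I ≈ 0.265 µA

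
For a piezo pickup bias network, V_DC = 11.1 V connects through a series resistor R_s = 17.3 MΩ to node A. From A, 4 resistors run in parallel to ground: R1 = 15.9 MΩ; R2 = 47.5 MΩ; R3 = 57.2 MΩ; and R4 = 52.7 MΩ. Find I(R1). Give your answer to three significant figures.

I ≈ 0.226 µA

Parallel bank: R_p = 1/(1/15.9 + 1/47.5 + 1/57.2 + 1/52.7) = 8.305 MΩ.
V_A by voltage divider: V_A = 11.1 × 8.305/(17.3 + 8.305) = 3.600 V.
I(R1) = V_A / R1 = 3.600/15.9 = 0.2264 µA.
(Check via current divider: I_total = 0.4335 µA; share G_k/ΣG = 0.5224 → same result.)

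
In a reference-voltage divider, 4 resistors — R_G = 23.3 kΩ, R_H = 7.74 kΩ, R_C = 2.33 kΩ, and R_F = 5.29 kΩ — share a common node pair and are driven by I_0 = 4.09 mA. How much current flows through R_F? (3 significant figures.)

I ≈ 0.978 mA

ΣG = 1/23.3 + 1/7.74 + 1/2.33 + 1/5.29 = 0.7903.
Current divider: I(R_F) = I_0 · G_k/ΣG = 4.09 × (0.1890/0.7903) = 4.09 × 0.2392 = 0.9783 mA.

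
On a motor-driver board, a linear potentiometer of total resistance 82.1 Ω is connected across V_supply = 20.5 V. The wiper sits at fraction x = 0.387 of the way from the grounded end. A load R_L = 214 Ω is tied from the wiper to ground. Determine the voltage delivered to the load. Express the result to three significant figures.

V_out ≈ 7.27 V

The pot divides into 50.33 Ω above the wiper and 31.77 Ω below.
R_L loads the lower segment: effective lower R = 27.67 Ω.
Then V_out = V_supply · 27.67/(50.33 + 27.67) = 7.272 V.
(Unloaded: V_out = x·V_supply = 7.93 V.)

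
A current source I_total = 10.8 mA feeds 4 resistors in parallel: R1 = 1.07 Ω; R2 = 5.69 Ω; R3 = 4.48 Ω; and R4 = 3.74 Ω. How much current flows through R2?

ΣG = 1/1.07 + 1/5.69 + 1/4.48 + 1/3.74 = 1.601.
Current divider: I(R2) = I_total · G_k/ΣG = 10.8 × (0.1757/1.601) = 10.8 × 0.1098 = 1.186 mA.

I ≈ 1.19 mA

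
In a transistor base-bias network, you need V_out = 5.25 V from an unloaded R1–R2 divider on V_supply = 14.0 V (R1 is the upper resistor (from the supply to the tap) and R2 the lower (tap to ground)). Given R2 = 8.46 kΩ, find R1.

R1 ≈ 14.1 kΩ

Required fraction k = V_out/V_supply = 0.3750.
So R1 = R2 · (V_supply/V_out − 1) = 8.46 × (14.0/5.25 − 1) = 8.46 × 1.667 = 14.10 kΩ.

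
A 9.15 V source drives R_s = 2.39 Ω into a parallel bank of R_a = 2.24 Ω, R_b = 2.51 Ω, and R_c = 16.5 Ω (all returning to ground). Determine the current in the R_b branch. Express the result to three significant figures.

I ≈ 1.15 A

Parallel bank: R_p = 1/(1/2.24 + 1/2.51 + 1/16.5) = 1.104 Ω.
V_A = 9.15 × 1.104/3.494 = 2.892 V.
Branch current I = V_A/R_b = 2.892/2.51 = 1.152 A.
(Equivalently: I_total = 2.618 A, then current-divider fraction G_k/ΣG = 0.4400.)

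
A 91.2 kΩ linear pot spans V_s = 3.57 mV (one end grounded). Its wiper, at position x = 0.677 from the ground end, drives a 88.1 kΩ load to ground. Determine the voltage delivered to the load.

Split the track: R_lower = x·R_p = 61.74 kΩ, R_upper = (1−x)·R_p = 29.46 kΩ.
Lower segment in parallel with the load: 61.74 ‖ 88.1 = 36.30 kΩ.
V_out = 3.57 × 36.30/(29.46 + 36.30) = 1.971 mV.

V_out ≈ 1.97 mV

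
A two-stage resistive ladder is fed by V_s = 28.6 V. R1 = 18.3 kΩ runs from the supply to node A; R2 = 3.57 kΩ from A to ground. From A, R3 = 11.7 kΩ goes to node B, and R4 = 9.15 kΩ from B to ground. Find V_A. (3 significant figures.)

Looking into the second stage from A: R3 + R4 = 20.85 kΩ appears in parallel with R2.
R2 ‖ (R3+R4) = 3.048 kΩ.
So V_A = 28.6 × 0.1428 = 4.084 V.

V_A ≈ 4.08 V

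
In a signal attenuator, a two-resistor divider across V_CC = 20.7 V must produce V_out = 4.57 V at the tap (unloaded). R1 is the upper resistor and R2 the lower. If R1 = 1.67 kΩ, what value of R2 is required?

R2 ≈ 0.473 kΩ

The divider ratio is R2/(R1+R2) = 4.57/20.7 = 0.2208.
So R2 = R1 · V_out/(V_CC − V_out) = 1.67 × 4.57/(20.7 − 4.57) = 1.67 × 0.2833 = 0.4731 kΩ.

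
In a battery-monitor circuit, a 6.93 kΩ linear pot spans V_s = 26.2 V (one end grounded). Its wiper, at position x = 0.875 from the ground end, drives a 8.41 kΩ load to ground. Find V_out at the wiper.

V_out ≈ 21.0 V

Lower segment x·R_p = 6.064 kΩ; upper segment (1−x)·R_p = 0.8662 kΩ.
R_L loads the lower segment: effective lower R = 3.523 kΩ.
Then V_out = V_s · 3.523/(0.8662 + 3.523) = 21.03 V.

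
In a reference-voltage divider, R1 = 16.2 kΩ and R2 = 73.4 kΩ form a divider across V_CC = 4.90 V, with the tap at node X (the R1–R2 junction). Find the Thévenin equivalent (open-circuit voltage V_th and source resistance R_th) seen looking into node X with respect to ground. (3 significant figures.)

V_th is the unloaded tap voltage: V_CC · R2/(R1+R2) = 4.90 × 0.8192 = 4.014 V.
Looking into X with the source shorted: R_th = R1·R2/(R1+R2) = 16.20 × 73.4/89.60 = 13.27 kΩ.

V_th ≈ 4.01 V, R_th ≈ 13.3 kΩ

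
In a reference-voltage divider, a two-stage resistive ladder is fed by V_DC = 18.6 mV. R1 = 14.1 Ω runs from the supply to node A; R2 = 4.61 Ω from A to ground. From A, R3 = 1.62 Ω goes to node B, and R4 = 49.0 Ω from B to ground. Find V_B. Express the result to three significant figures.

Looking into the second stage from A: R3 + R4 = 50.62 Ω appears in parallel with R2.
Effective lower resistance at A: R2 ‖ 50.62 = 4.225 Ω.
First divider: V_A = V_DC · 4.225/(14.1 + 4.225) = 4.289 mV.
Stage 2 is unloaded, so V_B = V_A · R4/(R3+R4) = 4.289 × 49.0/50.62 = 4.151 mV.

V_B ≈ 4.15 mV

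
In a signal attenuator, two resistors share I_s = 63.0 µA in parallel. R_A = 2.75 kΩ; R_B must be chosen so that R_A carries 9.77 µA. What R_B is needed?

Two-branch current divider: I_A = I_s · R_B/(R_A + R_B).
9.77/63.0 = R_B/(R_A + R_B) → R_B = R_A · (0.1551)/(1 − 0.1551) = 2.75 × 0.1835 = 0.5047 kΩ.

R_B ≈ 0.505 kΩ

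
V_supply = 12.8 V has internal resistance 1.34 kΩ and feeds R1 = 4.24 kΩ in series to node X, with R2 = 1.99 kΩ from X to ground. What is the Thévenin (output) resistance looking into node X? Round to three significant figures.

R1' = 1.34 + 4.24 = 5.580 kΩ (source resistance + R1).
Looking into X with the source shorted: R_th = R1'·R2/(R1'+R2) = 5.580 × 1.99/7.570 = 1.467 kΩ.

R_th ≈ 1.47 kΩ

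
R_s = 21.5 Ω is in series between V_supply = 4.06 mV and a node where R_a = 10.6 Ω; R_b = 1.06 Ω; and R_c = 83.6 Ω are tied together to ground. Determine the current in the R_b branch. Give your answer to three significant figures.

I ≈ 0.163 mA

Combine the parallel branches: R_p = (1/10.6 + 1/1.06 + 1/83.6)⁻¹ = 0.9527 Ω.
V_A by voltage divider: V_A = 4.06 × 0.9527/(21.5 + 0.9527) = 0.1723 mV.
I(R_b) = V_A / R_b = 0.1723/1.06 = 0.1625 mA.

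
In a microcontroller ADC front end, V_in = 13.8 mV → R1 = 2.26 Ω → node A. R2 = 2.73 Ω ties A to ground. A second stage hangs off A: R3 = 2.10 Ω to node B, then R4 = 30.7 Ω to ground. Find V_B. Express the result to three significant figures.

V_B ≈ 6.81 mV

Looking into the second stage from A: R3 + R4 = 32.80 Ω appears in parallel with R2.
R2 ‖ (R3+R4) = 2.520 Ω.
First divider: V_A = V_in · 2.520/(2.26 + 2.520) = 7.276 mV.
Stage 2 is unloaded, so V_B = V_A · R4/(R3+R4) = 7.276 × 30.7/32.80 = 6.810 mV.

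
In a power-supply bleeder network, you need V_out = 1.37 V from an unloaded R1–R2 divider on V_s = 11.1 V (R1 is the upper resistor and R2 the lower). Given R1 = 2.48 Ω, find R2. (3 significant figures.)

R2 ≈ 0.349 Ω

V_out/V_s = R2/(R1+R2) = 0.1234.
Rearranging, R2 = R1·k/(1−k) = 2.48 × 0.1408 = 0.3492 Ω.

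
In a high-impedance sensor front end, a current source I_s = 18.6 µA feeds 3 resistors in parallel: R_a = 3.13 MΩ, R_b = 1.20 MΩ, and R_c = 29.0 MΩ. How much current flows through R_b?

I ≈ 13.1 µA

ΣG = 1/3.13 + 1/1.20 + 1/29.0 = 1.187.
By the current-divider rule, I = I_s · G_k/ΣG = 18.6 × 0.7019 = 13.05 µA.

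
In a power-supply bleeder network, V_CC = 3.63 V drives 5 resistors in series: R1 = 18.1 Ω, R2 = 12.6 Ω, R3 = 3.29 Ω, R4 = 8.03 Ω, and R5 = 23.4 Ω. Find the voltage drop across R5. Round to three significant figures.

V ≈ 1.30 V

Total series resistance ΣR = 18.1 + 12.6 + 3.29 + 8.03 + 23.4 = 65.42 Ω.
Voltage divider: V = V_CC · (23.40 / 65.42) = 3.63 × 0.3577 = 1.298 V.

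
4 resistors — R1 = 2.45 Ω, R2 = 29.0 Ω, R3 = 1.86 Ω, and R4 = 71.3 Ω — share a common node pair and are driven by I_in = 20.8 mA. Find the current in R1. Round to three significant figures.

ΣG = 1/2.45 + 1/29.0 + 1/1.86 + 1/71.3 = 0.9943.
R1 takes the fraction G_k/ΣG = 0.4082/0.9943 = 0.4105, so I = 20.8 × 0.4105 = 8.538 mA.

I ≈ 8.54 mA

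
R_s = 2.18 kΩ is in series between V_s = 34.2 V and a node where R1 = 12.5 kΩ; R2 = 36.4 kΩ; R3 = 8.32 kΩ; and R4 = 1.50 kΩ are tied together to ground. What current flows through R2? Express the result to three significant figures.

Parallel bank: R_p = 1/(1/12.5 + 1/36.4 + 1/8.32 + 1/1.50) = 1.118 kΩ.
V_A = 34.2 × 1.118/3.298 = 11.59 V.
Branch current I = V_A/R2 = 11.59/36.4 = 0.3185 mA.
(Check via current divider: I_total = 10.37 mA; share G_k/ΣG = 0.03072 → same result.)

I ≈ 0.319 mA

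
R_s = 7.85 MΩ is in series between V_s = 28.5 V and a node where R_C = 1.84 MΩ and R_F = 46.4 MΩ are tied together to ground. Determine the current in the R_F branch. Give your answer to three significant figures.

Equivalent of the parallel group: R_p = 1.770 MΩ.
V_A = 28.5 × 1.770/9.620 = 5.243 V.
Branch current I = V_A/R_F = 5.243/46.4 = 0.1130 µA.

I ≈ 0.113 µA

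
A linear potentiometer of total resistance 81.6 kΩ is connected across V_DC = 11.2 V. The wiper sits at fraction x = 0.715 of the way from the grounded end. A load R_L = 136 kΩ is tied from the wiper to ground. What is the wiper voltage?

The pot divides into 23.26 kΩ above the wiper and 58.34 kΩ below.
(x·R_p) ‖ R_L = 40.83 kΩ.
Then V_out = V_DC · 40.83/(23.26 + 40.83) = 7.136 V.

V_out ≈ 7.14 V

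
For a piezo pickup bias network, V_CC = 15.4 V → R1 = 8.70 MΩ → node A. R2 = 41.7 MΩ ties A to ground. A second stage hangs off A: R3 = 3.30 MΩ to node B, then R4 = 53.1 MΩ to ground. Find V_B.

Node A sees R2 in parallel with the series input of stage 2, R3 + R4 = 56.40 MΩ.
R2 ‖ (R3+R4) = 23.97 MΩ.
First divider: V_A = V_CC · 23.97/(8.70 + 23.97) = 11.30 V.
V_B = V_A × 0.9415 = 10.64 V.

V_B ≈ 10.6 V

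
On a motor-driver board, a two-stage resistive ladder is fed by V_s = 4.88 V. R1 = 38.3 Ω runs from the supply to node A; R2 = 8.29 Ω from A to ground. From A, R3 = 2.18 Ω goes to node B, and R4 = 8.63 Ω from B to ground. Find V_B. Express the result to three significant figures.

V_B ≈ 0.425 V

Node A sees R2 in parallel with the series input of stage 2, R3 + R4 = 10.81 Ω.
Effective lower resistance at A: R2 ‖ 10.81 = 4.692 Ω.
V_A = 4.88 × 4.692/(38.3 + 4.692) = 0.5326 V.
Stage 2 is unloaded, so V_B = V_A · R4/(R3+R4) = 0.5326 × 8.63/10.81 = 0.4252 V.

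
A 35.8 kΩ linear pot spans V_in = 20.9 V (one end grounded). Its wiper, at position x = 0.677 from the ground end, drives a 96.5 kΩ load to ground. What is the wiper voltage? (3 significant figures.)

V_out ≈ 13.1 V

Split the track: R_lower = x·R_p = 24.24 kΩ, R_upper = (1−x)·R_p = 11.56 kΩ.
Lower segment in parallel with the load: 24.24 ‖ 96.5 = 19.37 kΩ.
Then V_out = V_in · 19.37/(11.56 + 19.37) = 13.09 V.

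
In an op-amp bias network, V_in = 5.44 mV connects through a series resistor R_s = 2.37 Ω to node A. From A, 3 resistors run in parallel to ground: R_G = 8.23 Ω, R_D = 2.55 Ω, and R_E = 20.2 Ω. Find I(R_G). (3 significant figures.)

I ≈ 0.283 mA

Equivalent of the parallel group: R_p = 1.776 Ω.
V_A by voltage divider: V_A = 5.44 × 1.776/(2.37 + 1.776) = 2.330 mV.
I(R_G) = V_A / R_G = 2.330/8.23 = 0.2831 mA.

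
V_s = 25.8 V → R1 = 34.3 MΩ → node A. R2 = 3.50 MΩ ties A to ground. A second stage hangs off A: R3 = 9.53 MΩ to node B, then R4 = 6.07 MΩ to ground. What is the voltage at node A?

Node A sees R2 in parallel with the series input of stage 2, R3 + R4 = 15.60 MΩ.
R2 ‖ (R3+R4) = 2.859 MΩ.
First divider: V_A = V_s · 2.859/(34.3 + 2.859) = 1.985 V.

V_A ≈ 1.98 V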